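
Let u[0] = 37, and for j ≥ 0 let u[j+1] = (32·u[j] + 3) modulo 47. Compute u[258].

u[0] = 37,  u[1] = 12,  u[2] = 11,  u[3] = 26,  u[4] = 36,  u[5] = 27,  u[6] = 21,  u[7] = 17,  u[8] = 30,  u[9] = 23,  u[10] = 34,  u[11] = 10,  u[12] = 41,  u[13] = 46,  u[14] = 18,  u[15] = 15,  u[16] = 13,  u[17] = 43,  u[18] = 16,  u[19] = 45,  u[20] = 33,  u[21] = 25,  u[22] = 4,  u[23] = 37.
Since u[23] = u[0] = 37, the sequence is periodic with period 23.
So u[258] = u[0 + ((258-0) mod 23)] = u[5] = 27.

27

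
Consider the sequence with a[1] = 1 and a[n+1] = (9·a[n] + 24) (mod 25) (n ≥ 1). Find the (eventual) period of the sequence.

a[1] = 1,  a[2] = 8,  a[3] = 21,  a[4] = 13,  a[5] = 16,  a[6] = 18,  a[7] = 11,  a[8] = 23,  a[9] = 6,  a[10] = 3,  a[11] = 1.
Since a[11] = a[1] = 1, the sequence is periodic with period 10.

10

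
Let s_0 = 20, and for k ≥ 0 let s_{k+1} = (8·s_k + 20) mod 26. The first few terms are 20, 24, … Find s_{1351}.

We have s_0 = 20, s_1 = 24, s_2 = 4, s_3 = 0, s_4 = 20.
The sequence repeats with period 4.
(1351 - 0) mod 4 = 3, so s_{1351} = s_3 = 0.

0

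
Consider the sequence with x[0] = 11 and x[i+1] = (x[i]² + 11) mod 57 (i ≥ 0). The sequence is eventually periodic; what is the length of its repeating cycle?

Listing terms: x[0] = 11; x[1] = 18; x[2] = 50; x[3] = 3; x[4] = 20; x[5] = 12; x[6] = 41; x[7] = 39; x[8] = 50.
Since x[8] = x[2] = 50, the sequence is eventually periodic: after a pre-period of length 2 it cycles with period 6.

6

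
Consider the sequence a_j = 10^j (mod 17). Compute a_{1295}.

We have a_0 = 1, a_1 = 10, a_2 = 15, a_3 = 14, a_4 = 4, a_5 = 6, a_6 = 9, a_7 = 5, a_8 = 16, a_9 = 7, a_{10} = 2, a_{11} = 3, a_{12} = 13, a_{13} = 11, a_{14} = 8, a_{15} = 12, a_{16} = 1.
Since a_{16} = a_0 = 1, the sequence is periodic with period 16.
(1295 - 0) mod 16 = 15, so a_{1295} = a_{15} = 12.

12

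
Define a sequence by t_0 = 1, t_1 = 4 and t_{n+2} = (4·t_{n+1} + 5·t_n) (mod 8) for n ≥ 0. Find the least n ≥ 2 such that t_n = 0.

t_0 = 1,  t_1 = 4,  t_2 = 5,  t_3 = 0,  t_4 = 1,  t_5 = 4.
The sequence repeats with period 4.
The value 0 first appears (with n ≥ 2) at t_3.

3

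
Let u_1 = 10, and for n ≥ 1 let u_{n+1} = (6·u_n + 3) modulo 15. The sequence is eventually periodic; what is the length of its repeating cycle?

We have u_1 = 10; u_2 = 3; u_3 = 6; u_4 = 9; u_5 = 12; u_6 = 0; u_7 = 3.
Since u_7 = u_2 = 3, the sequence is eventually periodic: after a pre-period of length 1 it cycles with period 5.

5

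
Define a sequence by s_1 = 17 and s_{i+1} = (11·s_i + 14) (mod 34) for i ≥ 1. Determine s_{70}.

33

Computing terms: s_1 = 17; s_2 = 31; s_3 = 15; s_4 = 9; s_5 = 11; s_6 = 33; s_7 = 3; s_8 = 13; s_9 = 21; s_{10} = 7; s_{11} = 23; s_{12} = 29; s_{13} = 27; s_{14} = 5; s_{15} = 1; s_{16} = 25; s_{17} = 17.
The sequence repeats with period 16.
So s_{70} = s_{1 + ((70-1) mod 16)} = s_6 = 33.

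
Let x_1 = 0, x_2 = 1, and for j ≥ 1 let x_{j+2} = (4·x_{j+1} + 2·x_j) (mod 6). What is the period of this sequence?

x_1 = 0, x_2 = 1, x_3 = 4, x_4 = 0, x_5 = 2, x_6 = 2, x_7 = 0, x_8 = 4, x_9 = 4, x_{10} = 0.
Since (x_9, x_{10}) = (x_3, x_4) = (4, 0) (two consecutive terms determine the rest), the sequence is eventually periodic: after a pre-period of length 2 it cycles with period 6.

6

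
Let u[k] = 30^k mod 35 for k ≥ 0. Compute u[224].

Listing terms: u[0] = 1, u[1] = 30, u[2] = 25, u[3] = 15, u[4] = 30.
Since u[4] = u[1] = 30, the sequence is eventually periodic: after a pre-period of length 1 it cycles with period 3.
For k ≥ 1, u[k] depends only on (k - 1) mod 3. (224 - 1) mod 3 = 1, so u[224] = u[2] = 25.

25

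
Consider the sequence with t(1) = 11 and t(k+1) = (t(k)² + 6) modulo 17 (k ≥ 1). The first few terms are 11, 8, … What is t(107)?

Computing terms: t(1) = 11,  t(2) = 8,  t(3) = 2,  t(4) = 10,  t(5) = 4,  t(6) = 5,  t(7) = 14,  t(8) = 15,  t(9) = 10.
Since t(9) = t(4) = 10, the sequence is eventually periodic: after a pre-period of length 3 it cycles with period 5.
For k ≥ 4, t(k) depends only on (k - 4) mod 5. (107 - 4) mod 5 = 3, so t(107) = t(7) = 14.

14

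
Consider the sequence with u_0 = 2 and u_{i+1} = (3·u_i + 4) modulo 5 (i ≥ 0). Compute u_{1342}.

4

u_0 = 2; u_1 = 0; u_2 = 4; u_3 = 1; u_4 = 2.
The sequence repeats with period 4.
So u_{1342} = u_{0 + ((1342-0) mod 4)} = u_2 = 4.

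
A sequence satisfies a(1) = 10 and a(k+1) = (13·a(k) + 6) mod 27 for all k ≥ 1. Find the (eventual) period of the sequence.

Listing terms: a(1) = 10,  a(2) = 1,  a(3) = 19,  a(4) = 10.
The sequence repeats with period 3.

3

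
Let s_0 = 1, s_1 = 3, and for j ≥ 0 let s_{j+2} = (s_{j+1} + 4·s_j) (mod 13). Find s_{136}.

Listing terms: s_0 = 1, s_1 = 3, s_2 = 7, s_3 = 6, s_4 = 8, s_5 = 6, s_6 = 12, s_7 = 10, s_8 = 6, s_9 = 7, s_{10} = 5, s_{11} = 7, s_{12} = 1, s_{13} = 3.
The sequence repeats with period 12.
So s_{136} = s_{0 + ((136-0) mod 12)} = s_4 = 8.

8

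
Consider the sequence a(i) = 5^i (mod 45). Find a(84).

10

Listing terms: a(0) = 1,  a(1) = 5,  a(2) = 25,  a(3) = 35,  a(4) = 40,  a(5) = 20,  a(6) = 10,  a(7) = 5.
Since a(7) = a(1) = 5, the sequence is eventually periodic: after a pre-period of length 1 it cycles with period 6.
For i ≥ 1, a(i) depends only on (i - 1) mod 6. (84 - 1) mod 6 = 5, so a(84) = a(6) = 10.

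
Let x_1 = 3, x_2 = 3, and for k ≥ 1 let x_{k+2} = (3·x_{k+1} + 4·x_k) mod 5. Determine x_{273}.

1

x_1 = 3,  x_2 = 3,  x_3 = 1,  x_4 = 0,  x_5 = 4,  x_6 = 2,  x_7 = 2,  x_8 = 4,  x_9 = 0,  x_{10} = 1,  x_{11} = 3,  x_{12} = 3.
The sequence repeats with period 10.
So x_{273} = x_{1 + ((273-1) mod 10)} = x_3 = 1.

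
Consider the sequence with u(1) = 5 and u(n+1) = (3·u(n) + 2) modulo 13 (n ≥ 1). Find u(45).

1

Listing terms: u(1) = 5,  u(2) = 4,  u(3) = 1,  u(4) = 5.
The sequence repeats with period 3.
(45 - 1) mod 3 = 2, so u(45) = u(3) = 1.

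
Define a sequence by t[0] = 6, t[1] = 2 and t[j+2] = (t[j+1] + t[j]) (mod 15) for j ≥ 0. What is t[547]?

Computing terms: t[0] = 6, t[1] = 2, t[2] = 8, t[3] = 10, t[4] = 3, t[5] = 13, t[6] = 1, t[7] = 14, t[8] = 0, t[9] = 14, t[10] = 14, t[11] = 13, t[12] = 12, t[13] = 10, t[14] = 7, t[15] = 2, t[16] = 9, t[17] = 11, t[18] = 5, t[19] = 1, t[20] = 6, t[21] = 7, t[22] = 13, t[23] = 5, t[24] = 3, t[25] = 8, t[26] = 11, t[27] = 4, t[28] = 0, t[29] = 4, t[30] = 4, t[31] = 8, t[32] = 12, t[33] = 5, t[34] = 2, t[35] = 7, t[36] = 9, t[37] = 1, t[38] = 10, t[39] = 11, t[40] = 6, t[41] = 2.
The sequence repeats with period 40.
So t[547] = t[0 + ((547-0) mod 40)] = t[27] = 4.

4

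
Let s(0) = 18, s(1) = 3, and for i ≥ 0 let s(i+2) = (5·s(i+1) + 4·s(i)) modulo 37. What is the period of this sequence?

Listing terms: s(0) = 18; s(1) = 3; s(2) = 13; s(3) = 3; s(4) = 30; s(5) = 14; s(6) = 5; s(7) = 7; s(8) = 18; s(9) = 7; s(10) = 33; s(11) = 8; s(12) = 24; s(13) = 4; s(14) = 5; s(15) = 4; s(16) = 3; s(17) = 31; s(18) = 19; s(19) = 34; s(20) = 24; s(21) = 34; s(22) = 7; s(23) = 23; s(24) = 32; s(25) = 30; s(26) = 19; s(27) = 30; s(28) = 4; s(29) = 29; s(30) = 13; s(31) = 33; s(32) = 32; s(33) = 33; s(34) = 34; s(35) = 6; s(36) = 18; s(37) = 3.
Since (s(36), s(37)) = (s(0), s(1)) = (18, 3) (two consecutive terms determine the rest), the sequence is periodic with period 36.

36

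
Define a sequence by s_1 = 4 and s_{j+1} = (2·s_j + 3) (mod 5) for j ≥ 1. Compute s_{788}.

s_1 = 4, s_2 = 1, s_3 = 0, s_4 = 3, s_5 = 4.
Since s_5 = s_1 = 4, the sequence is periodic with period 4.
So s_{788} = s_{1 + ((788-1) mod 4)} = s_4 = 3.

3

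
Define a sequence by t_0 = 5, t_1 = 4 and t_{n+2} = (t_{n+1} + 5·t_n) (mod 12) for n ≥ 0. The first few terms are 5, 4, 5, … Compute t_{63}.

1

Listing terms: t_0 = 5,  t_1 = 4,  t_2 = 5,  t_3 = 1,  t_4 = 2,  t_5 = 7,  t_6 = 5,  t_7 = 4.
The sequence repeats with period 6.
So t_{63} = t_{0 + ((63-0) mod 6)} = t_3 = 1.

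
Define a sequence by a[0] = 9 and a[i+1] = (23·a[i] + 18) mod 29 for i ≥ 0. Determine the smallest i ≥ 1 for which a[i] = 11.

Computing terms: a[0] = 9,  a[1] = 22,  a[2] = 2,  a[3] = 6,  a[4] = 11,  a[5] = 10,  a[6] = 16,  a[7] = 9.
Since a[7] = a[0] = 9, the sequence is periodic with period 7.
The value 11 first appears (with i ≥ 1) at a[4].

4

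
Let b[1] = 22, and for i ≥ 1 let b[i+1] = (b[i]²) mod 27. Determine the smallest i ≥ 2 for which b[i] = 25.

2

We have b[1] = 22; b[2] = 25; b[3] = 4; b[4] = 16; b[5] = 13; b[6] = 7; b[7] = 22.
The sequence repeats with period 6.
The value 25 first appears (with i ≥ 2) at b[2].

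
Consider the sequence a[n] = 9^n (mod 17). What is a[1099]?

15

a[0] = 1, a[1] = 9, a[2] = 13, a[3] = 15, a[4] = 16, a[5] = 8, a[6] = 4, a[7] = 2, a[8] = 1.
Since a[8] = a[0] = 1, the sequence is periodic with period 8.
(1099 - 0) mod 8 = 3, so a[1099] = a[3] = 15.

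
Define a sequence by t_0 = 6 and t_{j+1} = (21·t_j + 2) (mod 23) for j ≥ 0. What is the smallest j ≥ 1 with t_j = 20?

6

We have t_0 = 6; t_1 = 13; t_2 = 22; t_3 = 4; t_4 = 17; t_5 = 14; t_6 = 20; t_7 = 8; t_8 = 9; t_9 = 7; t_{10} = 11; t_{11} = 3; t_{12} = 19; t_{13} = 10; t_{14} = 5; t_{15} = 15; t_{16} = 18; t_{17} = 12; t_{18} = 1; t_{19} = 0; t_{20} = 2; t_{21} = 21; t_{22} = 6.
Since t_{22} = t_0 = 6, the sequence is periodic with period 22.
The value 20 first appears (with j ≥ 1) at t_6.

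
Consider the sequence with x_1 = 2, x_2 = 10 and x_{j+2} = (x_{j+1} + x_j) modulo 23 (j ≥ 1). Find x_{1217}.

Listing terms: x_1 = 2; x_2 = 10; x_3 = 12; x_4 = 22; x_5 = 11; x_6 = 10; x_7 = 21; x_8 = 8; x_9 = 6; x_{10} = 14; x_{11} = 20; x_{12} = 11; x_{13} = 8; x_{14} = 19; x_{15} = 4; x_{16} = 0; x_{17} = 4; x_{18} = 4; x_{19} = 8; x_{20} = 12; x_{21} = 20; x_{22} = 9; x_{23} = 6; x_{24} = 15; x_{25} = 21; x_{26} = 13; x_{27} = 11; x_{28} = 1; x_{29} = 12; x_{30} = 13; x_{31} = 2; x_{32} = 15; x_{33} = 17; x_{34} = 9; x_{35} = 3; x_{36} = 12; x_{37} = 15; x_{38} = 4; x_{39} = 19; x_{40} = 0; x_{41} = 19; x_{42} = 19; x_{43} = 15; x_{44} = 11; x_{45} = 3; x_{46} = 14; x_{47} = 17; x_{48} = 8; x_{49} = 2; x_{50} = 10.
The sequence repeats with period 48.
(1217 - 1) mod 48 = 16, so x_{1217} = x_{17} = 4.

4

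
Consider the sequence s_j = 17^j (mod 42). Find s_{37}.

17

s_1 = 17, s_2 = 37, s_3 = 41, s_4 = 25, s_5 = 5, s_6 = 1, s_7 = 17.
Since s_7 = s_1 = 17, the sequence is periodic with period 6.
So s_{37} = s_{1 + ((37-1) mod 6)} = s_1 = 17.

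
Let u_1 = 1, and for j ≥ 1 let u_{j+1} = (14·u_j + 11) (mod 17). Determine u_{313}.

13

Computing terms: u_1 = 1,  u_2 = 8,  u_3 = 4,  u_4 = 16,  u_5 = 14,  u_6 = 3,  u_7 = 2,  u_8 = 5,  u_9 = 13,  u_{10} = 6,  u_{11} = 10,  u_{12} = 15,  u_{13} = 0,  u_{14} = 11,  u_{15} = 12,  u_{16} = 9,  u_{17} = 1.
The sequence repeats with period 16.
(313 - 1) mod 16 = 8, so u_{313} = u_9 = 13.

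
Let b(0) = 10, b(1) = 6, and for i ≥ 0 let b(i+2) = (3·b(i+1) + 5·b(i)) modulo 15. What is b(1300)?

7

We have b(0) = 10,  b(1) = 6,  b(2) = 8,  b(3) = 9,  b(4) = 7,  b(5) = 6,  b(6) = 8.
Since (b(5), b(6)) = (b(1), b(2)) = (6, 8) (two consecutive terms determine the rest), the sequence is eventually periodic: after a pre-period of length 1 it cycles with period 4.
For i ≥ 1, b(i) depends only on (i - 1) mod 4. (1300 - 1) mod 4 = 3, so b(1300) = b(4) = 7.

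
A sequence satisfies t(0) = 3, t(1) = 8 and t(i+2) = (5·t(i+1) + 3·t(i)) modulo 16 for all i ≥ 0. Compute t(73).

We have t(0) = 3,  t(1) = 8,  t(2) = 1,  t(3) = 13,  t(4) = 4,  t(5) = 11,  t(6) = 3,  t(7) = 0,  t(8) = 9,  t(9) = 13,  t(10) = 12,  t(11) = 3,  t(12) = 3,  t(13) = 8.
Since (t(12), t(13)) = (t(0), t(1)) = (3, 8) (two consecutive terms determine the rest), the sequence is periodic with period 12.
So t(73) = t(0 + ((73-0) mod 12)) = t(1) = 8.

8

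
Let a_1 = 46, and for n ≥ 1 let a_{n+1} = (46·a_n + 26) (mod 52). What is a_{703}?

6

Computing terms: a_1 = 46; a_2 = 10; a_3 = 18; a_4 = 22; a_5 = 50; a_6 = 38; a_7 = 6; a_8 = 42; a_9 = 34; a_{10} = 30; a_{11} = 2; a_{12} = 14; a_{13} = 46.
Since a_{13} = a_1 = 46, the sequence is periodic with period 12.
(703 - 1) mod 12 = 6, so a_{703} = a_7 = 6.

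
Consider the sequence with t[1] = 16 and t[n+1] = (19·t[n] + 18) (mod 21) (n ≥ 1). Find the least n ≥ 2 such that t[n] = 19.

5

Listing terms: t[1] = 16; t[2] = 7; t[3] = 4; t[4] = 10; t[5] = 19; t[6] = 1; t[7] = 16.
The sequence repeats with period 6.
The value 19 first appears (with n ≥ 2) at t[5].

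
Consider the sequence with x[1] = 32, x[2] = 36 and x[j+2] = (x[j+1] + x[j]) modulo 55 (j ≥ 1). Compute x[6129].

17

Computing terms: x[1] = 32,  x[2] = 36,  x[3] = 13,  x[4] = 49,  x[5] = 7,  x[6] = 1,  x[7] = 8,  x[8] = 9,  x[9] = 17,  x[10] = 26,  x[11] = 43,  x[12] = 14,  x[13] = 2,  x[14] = 16,  x[15] = 18,  x[16] = 34,  x[17] = 52,  x[18] = 31,  x[19] = 28,  x[20] = 4,  x[21] = 32,  x[22] = 36.
Since (x[21], x[22]) = (x[1], x[2]) = (32, 36) (two consecutive terms determine the rest), the sequence is periodic with period 20.
(6129 - 1) mod 20 = 8, so x[6129] = x[9] = 17.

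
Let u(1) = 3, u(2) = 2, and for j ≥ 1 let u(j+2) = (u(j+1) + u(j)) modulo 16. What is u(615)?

13

We have u(1) = 3, u(2) = 2, u(3) = 5, u(4) = 7, u(5) = 12, u(6) = 3, u(7) = 15, u(8) = 2, u(9) = 1, u(10) = 3, u(11) = 4, u(12) = 7, u(13) = 11, u(14) = 2, u(15) = 13, u(16) = 15, u(17) = 12, u(18) = 11, u(19) = 7, u(20) = 2, u(21) = 9, u(22) = 11, u(23) = 4, u(24) = 15, u(25) = 3, u(26) = 2.
The sequence repeats with period 24.
So u(615) = u(1 + ((615-1) mod 24)) = u(15) = 13.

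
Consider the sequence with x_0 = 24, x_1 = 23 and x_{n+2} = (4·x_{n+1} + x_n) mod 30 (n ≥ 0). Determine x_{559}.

17

We have x_0 = 24, x_1 = 23, x_2 = 26, x_3 = 7, x_4 = 24, x_5 = 13, x_6 = 16, x_7 = 17, x_8 = 24, x_9 = 23.
The sequence repeats with period 8.
(559 - 0) mod 8 = 7, so x_{559} = x_7 = 17.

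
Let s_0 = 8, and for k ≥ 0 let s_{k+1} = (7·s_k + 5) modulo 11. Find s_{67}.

Listing terms: s_0 = 8, s_1 = 6, s_2 = 3, s_3 = 4, s_4 = 0, s_5 = 5, s_6 = 7, s_7 = 10, s_8 = 9, s_9 = 2, s_{10} = 8.
Since s_{10} = s_0 = 8, the sequence is periodic with period 10.
So s_{67} = s_{0 + ((67-0) mod 10)} = s_7 = 10.

10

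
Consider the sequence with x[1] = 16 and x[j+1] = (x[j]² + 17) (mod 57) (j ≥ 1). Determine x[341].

26

Computing terms: x[1] = 16,  x[2] = 45,  x[3] = 47,  x[4] = 3,  x[5] = 26,  x[6] = 9,  x[7] = 41,  x[8] = 45.
Since x[8] = x[2] = 45, the sequence is eventually periodic: after a pre-period of length 1 it cycles with period 6.
For j ≥ 2, x[j] depends only on (j - 2) mod 6. (341 - 2) mod 6 = 3, so x[341] = x[5] = 26.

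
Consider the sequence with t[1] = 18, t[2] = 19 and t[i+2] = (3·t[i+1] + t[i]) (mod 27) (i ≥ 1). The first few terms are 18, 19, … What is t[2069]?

15

We have t[1] = 18; t[2] = 19; t[3] = 21; t[4] = 1; t[5] = 24; t[6] = 19; t[7] = 0; t[8] = 19; t[9] = 3; t[10] = 1; t[11] = 6; t[12] = 19; t[13] = 9; t[14] = 19; t[15] = 12; t[16] = 1; t[17] = 15; t[18] = 19; t[19] = 18; t[20] = 19.
Since (t[19], t[20]) = (t[1], t[2]) = (18, 19) (two consecutive terms determine the rest), the sequence is periodic with period 18.
(2069 - 1) mod 18 = 16, so t[2069] = t[17] = 15.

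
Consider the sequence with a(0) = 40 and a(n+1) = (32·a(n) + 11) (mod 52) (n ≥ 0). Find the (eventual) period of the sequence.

12

Listing terms: a(0) = 40,  a(1) = 43,  a(2) = 35,  a(3) = 39,  a(4) = 11,  a(5) = 51,  a(6) = 31,  a(7) = 15,  a(8) = 23,  a(9) = 19,  a(10) = 47,  a(11) = 7,  a(12) = 27,  a(13) = 43.
Since a(13) = a(1) = 43, the sequence is eventually periodic: after a pre-period of length 1 it cycles with period 12.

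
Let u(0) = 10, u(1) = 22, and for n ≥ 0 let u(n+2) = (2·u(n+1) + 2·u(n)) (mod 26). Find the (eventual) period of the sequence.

u(0) = 10; u(1) = 22; u(2) = 12; u(3) = 16; u(4) = 4; u(5) = 14; u(6) = 10; u(7) = 22.
The sequence repeats with period 6.

6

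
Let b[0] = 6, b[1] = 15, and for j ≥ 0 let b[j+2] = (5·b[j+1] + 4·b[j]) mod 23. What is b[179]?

3

b[0] = 6, b[1] = 15, b[2] = 7, b[3] = 3, b[4] = 20, b[5] = 20, b[6] = 19, b[7] = 14, b[8] = 8, b[9] = 4, b[10] = 6, b[11] = 0, b[12] = 1, b[13] = 5, b[14] = 6, b[15] = 4, b[16] = 21, b[17] = 6, b[18] = 22, b[19] = 19, b[20] = 22, b[21] = 2, b[22] = 6, b[23] = 15.
The sequence repeats with period 22.
So b[179] = b[0 + ((179-0) mod 22)] = b[3] = 3.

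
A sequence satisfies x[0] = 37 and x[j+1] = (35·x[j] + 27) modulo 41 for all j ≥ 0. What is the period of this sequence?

Computing terms: x[0] = 37, x[1] = 10, x[2] = 8, x[3] = 20, x[4] = 30, x[5] = 11, x[6] = 2, x[7] = 15, x[8] = 19, x[9] = 36, x[10] = 16, x[11] = 13, x[12] = 31, x[13] = 5, x[14] = 38, x[15] = 4, x[16] = 3, x[17] = 9, x[18] = 14, x[19] = 25, x[20] = 0, x[21] = 27, x[22] = 29, x[23] = 17, x[24] = 7, x[25] = 26, x[26] = 35, x[27] = 22, x[28] = 18, x[29] = 1, x[30] = 21, x[31] = 24, x[32] = 6, x[33] = 32, x[34] = 40, x[35] = 33, x[36] = 34, x[37] = 28, x[38] = 23, x[39] = 12, x[40] = 37.
The sequence repeats with period 40.

40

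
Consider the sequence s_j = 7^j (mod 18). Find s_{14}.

Computing terms: s_0 = 1,  s_1 = 7,  s_2 = 13,  s_3 = 1.
Since s_3 = s_0 = 1, the sequence is periodic with period 3.
(14 - 0) mod 3 = 2, so s_{14} = s_2 = 13.

13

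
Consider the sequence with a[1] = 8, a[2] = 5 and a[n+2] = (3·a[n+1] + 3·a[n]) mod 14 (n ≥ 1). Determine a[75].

11

We have a[1] = 8, a[2] = 5, a[3] = 11, a[4] = 6, a[5] = 9, a[6] = 3, a[7] = 8, a[8] = 5.
The sequence repeats with period 6.
(75 - 1) mod 6 = 2, so a[75] = a[3] = 11.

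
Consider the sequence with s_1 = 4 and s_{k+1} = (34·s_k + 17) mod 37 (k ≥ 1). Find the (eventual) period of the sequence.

Listing terms: s_1 = 4, s_2 = 5, s_3 = 2, s_4 = 11, s_5 = 21, s_6 = 28, s_7 = 7, s_8 = 33, s_9 = 29, s_{10} = 4.
The sequence repeats with period 9.

9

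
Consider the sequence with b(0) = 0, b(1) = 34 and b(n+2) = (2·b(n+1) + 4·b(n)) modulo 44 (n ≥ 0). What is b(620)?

0

Computing terms: b(0) = 0; b(1) = 34; b(2) = 24; b(3) = 8; b(4) = 24; b(5) = 36; b(6) = 36; b(7) = 40; b(8) = 4; b(9) = 36; b(10) = 0; b(11) = 12; b(12) = 24; b(13) = 8.
Since (b(12), b(13)) = (b(2), b(3)) = (24, 8) (two consecutive terms determine the rest), the sequence is eventually periodic: after a pre-period of length 2 it cycles with period 10.
For n ≥ 2, b(n) depends only on (n - 2) mod 10. (620 - 2) mod 10 = 8, so b(620) = b(10) = 0.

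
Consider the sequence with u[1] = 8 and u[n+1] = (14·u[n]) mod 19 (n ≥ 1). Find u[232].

1

Computing terms: u[1] = 8, u[2] = 17, u[3] = 10, u[4] = 7, u[5] = 3, u[6] = 4, u[7] = 18, u[8] = 5, u[9] = 13, u[10] = 11, u[11] = 2, u[12] = 9, u[13] = 12, u[14] = 16, u[15] = 15, u[16] = 1, u[17] = 14, u[18] = 6, u[19] = 8.
The sequence repeats with period 18.
So u[232] = u[1 + ((232-1) mod 18)] = u[16] = 1.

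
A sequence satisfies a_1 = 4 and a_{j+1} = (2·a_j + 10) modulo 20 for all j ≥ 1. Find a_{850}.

18

a_1 = 4; a_2 = 18; a_3 = 6; a_4 = 2; a_5 = 14; a_6 = 18.
Since a_6 = a_2 = 18, the sequence is eventually periodic: after a pre-period of length 1 it cycles with period 4.
For j ≥ 2, a_j depends only on (j - 2) mod 4. (850 - 2) mod 4 = 0, so a_{850} = a_2 = 18.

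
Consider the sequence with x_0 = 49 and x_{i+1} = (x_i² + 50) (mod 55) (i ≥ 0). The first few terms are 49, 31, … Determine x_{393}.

51

Listing terms: x_0 = 49; x_1 = 31; x_2 = 21; x_3 = 51; x_4 = 11; x_5 = 6; x_6 = 31.
Since x_6 = x_1 = 31, the sequence is eventually periodic: after a pre-period of length 1 it cycles with period 5.
For i ≥ 1, x_i depends only on (i - 1) mod 5. (393 - 1) mod 5 = 2, so x_{393} = x_3 = 51.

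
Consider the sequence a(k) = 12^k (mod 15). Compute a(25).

12

We have a(0) = 1; a(1) = 12; a(2) = 9; a(3) = 3; a(4) = 6; a(5) = 12.
Since a(5) = a(1) = 12, the sequence is eventually periodic: after a pre-period of length 1 it cycles with period 4.
For k ≥ 1, a(k) depends only on (k - 1) mod 4. (25 - 1) mod 4 = 0, so a(25) = a(1) = 12.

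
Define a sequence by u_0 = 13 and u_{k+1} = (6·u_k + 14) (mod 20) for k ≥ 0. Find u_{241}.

2

u_0 = 13; u_1 = 12; u_2 = 6; u_3 = 10; u_4 = 14; u_5 = 18; u_6 = 2; u_7 = 6.
Since u_7 = u_2 = 6, the sequence is eventually periodic: after a pre-period of length 2 it cycles with period 5.
For k ≥ 2, u_k depends only on (k - 2) mod 5. (241 - 2) mod 5 = 4, so u_{241} = u_6 = 2.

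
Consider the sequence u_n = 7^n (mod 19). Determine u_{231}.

Listing terms: u_0 = 1; u_1 = 7; u_2 = 11; u_3 = 1.
Since u_3 = u_0 = 1, the sequence is periodic with period 3.
(231 - 0) mod 3 = 0, so u_{231} = u_0 = 1.

1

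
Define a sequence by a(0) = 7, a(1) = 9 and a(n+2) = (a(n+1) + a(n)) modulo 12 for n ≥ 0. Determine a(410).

4

We have a(0) = 7, a(1) = 9, a(2) = 4, a(3) = 1, a(4) = 5, a(5) = 6, a(6) = 11, a(7) = 5, a(8) = 4, a(9) = 9, a(10) = 1, a(11) = 10, a(12) = 11, a(13) = 9, a(14) = 8, a(15) = 5, a(16) = 1, a(17) = 6, a(18) = 7, a(19) = 1, a(20) = 8, a(21) = 9, a(22) = 5, a(23) = 2, a(24) = 7, a(25) = 9.
Since (a(24), a(25)) = (a(0), a(1)) = (7, 9) (two consecutive terms determine the rest), the sequence is periodic with period 24.
(410 - 0) mod 24 = 2, so a(410) = a(2) = 4.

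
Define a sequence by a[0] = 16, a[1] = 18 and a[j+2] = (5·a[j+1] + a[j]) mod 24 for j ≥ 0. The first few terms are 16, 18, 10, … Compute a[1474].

22

a[0] = 16,  a[1] = 18,  a[2] = 10,  a[3] = 20,  a[4] = 14,  a[5] = 18,  a[6] = 8,  a[7] = 10,  a[8] = 10,  a[9] = 12,  a[10] = 22,  a[11] = 2,  a[12] = 8,  a[13] = 18,  a[14] = 2,  a[15] = 4,  a[16] = 22,  a[17] = 18,  a[18] = 16,  a[19] = 2,  a[20] = 2,  a[21] = 12,  a[22] = 14,  a[23] = 10,  a[24] = 16,  a[25] = 18.
Since (a[24], a[25]) = (a[0], a[1]) = (16, 18) (two consecutive terms determine the rest), the sequence is periodic with period 24.
(1474 - 0) mod 24 = 10, so a[1474] = a[10] = 22.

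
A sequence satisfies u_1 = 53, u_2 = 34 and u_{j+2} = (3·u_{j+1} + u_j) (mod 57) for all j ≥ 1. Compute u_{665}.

20

Listing terms: u_1 = 53, u_2 = 34, u_3 = 41, u_4 = 43, u_5 = 56, u_6 = 40, u_7 = 5, u_8 = 55, u_9 = 56, u_{10} = 52, u_{11} = 41, u_{12} = 4, u_{13} = 53, u_{14} = 49, u_{15} = 29, u_{16} = 22, u_{17} = 38, u_{18} = 22, u_{19} = 47, u_{20} = 49, u_{21} = 23, u_{22} = 4, u_{23} = 35, u_{24} = 52, u_{25} = 20, u_{26} = 55, u_{27} = 14, u_{28} = 40, u_{29} = 20, u_{30} = 43, u_{31} = 35, u_{32} = 34, u_{33} = 23, u_{34} = 46, u_{35} = 47, u_{36} = 16, u_{37} = 38, u_{38} = 16, u_{39} = 29, u_{40} = 46, u_{41} = 53, u_{42} = 34.
Since (u_{41}, u_{42}) = (u_1, u_2) = (53, 34) (two consecutive terms determine the rest), the sequence is periodic with period 40.
So u_{665} = u_{1 + ((665-1) mod 40)} = u_{25} = 20.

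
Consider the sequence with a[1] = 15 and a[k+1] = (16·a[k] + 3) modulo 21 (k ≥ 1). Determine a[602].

12

Computing terms: a[1] = 15,  a[2] = 12,  a[3] = 6,  a[4] = 15.
The sequence repeats with period 3.
(602 - 1) mod 3 = 1, so a[602] = a[2] = 12.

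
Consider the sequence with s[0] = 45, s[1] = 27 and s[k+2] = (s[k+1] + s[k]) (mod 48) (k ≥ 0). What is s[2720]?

0

s[0] = 45, s[1] = 27, s[2] = 24, s[3] = 3, s[4] = 27, s[5] = 30, s[6] = 9, s[7] = 39, s[8] = 0, s[9] = 39, s[10] = 39, s[11] = 30, s[12] = 21, s[13] = 3, s[14] = 24, s[15] = 27, s[16] = 3, s[17] = 30, s[18] = 33, s[19] = 15, s[20] = 0, s[21] = 15, s[22] = 15, s[23] = 30, s[24] = 45, s[25] = 27.
The sequence repeats with period 24.
(2720 - 0) mod 24 = 8, so s[2720] = s[8] = 0.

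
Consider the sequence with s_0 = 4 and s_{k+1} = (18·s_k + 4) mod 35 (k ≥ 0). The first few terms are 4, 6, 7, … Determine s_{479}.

0

Listing terms: s_0 = 4, s_1 = 6, s_2 = 7, s_3 = 25, s_4 = 34, s_5 = 21, s_6 = 32, s_7 = 20, s_8 = 14, s_9 = 11, s_{10} = 27, s_{11} = 0, s_{12} = 4.
Since s_{12} = s_0 = 4, the sequence is periodic with period 12.
So s_{479} = s_{0 + ((479-0) mod 12)} = s_{11} = 0.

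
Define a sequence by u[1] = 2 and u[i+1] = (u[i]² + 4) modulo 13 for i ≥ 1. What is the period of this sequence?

u[1] = 2, u[2] = 8, u[3] = 3, u[4] = 0, u[5] = 4, u[6] = 7, u[7] = 1, u[8] = 5, u[9] = 3.
Since u[9] = u[3] = 3, the sequence is eventually periodic: after a pre-period of length 2 it cycles with period 6.

6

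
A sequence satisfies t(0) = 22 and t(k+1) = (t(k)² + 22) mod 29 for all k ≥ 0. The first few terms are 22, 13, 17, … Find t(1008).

22

We have t(0) = 22, t(1) = 13, t(2) = 17, t(3) = 21, t(4) = 28, t(5) = 23, t(6) = 0, t(7) = 22.
Since t(7) = t(0) = 22, the sequence is periodic with period 7.
(1008 - 0) mod 7 = 0, so t(1008) = t(0) = 22.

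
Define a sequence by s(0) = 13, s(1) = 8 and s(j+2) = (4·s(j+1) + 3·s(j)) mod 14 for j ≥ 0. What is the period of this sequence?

42

s(0) = 13; s(1) = 8; s(2) = 1; s(3) = 0; s(4) = 3; s(5) = 12; s(6) = 1; s(7) = 12; s(8) = 9; s(9) = 2; s(10) = 7; s(11) = 6; s(12) = 3; s(13) = 2; s(14) = 3; s(15) = 4; s(16) = 11; s(17) = 0; s(18) = 5; s(19) = 6; s(20) = 11; s(21) = 6; s(22) = 1; s(23) = 8; s(24) = 7; s(25) = 10; s(26) = 5; s(27) = 8; s(28) = 5; s(29) = 2; s(30) = 9; s(31) = 0; s(32) = 13; s(33) = 10; s(34) = 9; s(35) = 10; s(36) = 11; s(37) = 4; s(38) = 7; s(39) = 12; s(40) = 13; s(41) = 4; s(42) = 13; s(43) = 8.
Since (s(42), s(43)) = (s(0), s(1)) = (13, 8) (two consecutive terms determine the rest), the sequence is periodic with period 42.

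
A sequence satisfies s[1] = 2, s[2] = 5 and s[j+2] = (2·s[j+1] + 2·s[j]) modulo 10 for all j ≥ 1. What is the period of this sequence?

Listing terms: s[1] = 2,  s[2] = 5,  s[3] = 4,  s[4] = 8,  s[5] = 4,  s[6] = 4,  s[7] = 6,  s[8] = 0,  s[9] = 2,  s[10] = 4,  s[11] = 2,  s[12] = 2,  s[13] = 8,  s[14] = 0,  s[15] = 6,  s[16] = 2,  s[17] = 6,  s[18] = 6,  s[19] = 4,  s[20] = 0,  s[21] = 8,  s[22] = 6,  s[23] = 8,  s[24] = 8,  s[25] = 2,  s[26] = 0,  s[27] = 4,  s[28] = 8.
Since (s[27], s[28]) = (s[3], s[4]) = (4, 8) (two consecutive terms determine the rest), the sequence is eventually periodic: after a pre-period of length 2 it cycles with period 24.

24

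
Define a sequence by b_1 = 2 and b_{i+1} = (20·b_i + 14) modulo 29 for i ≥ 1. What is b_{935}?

b_1 = 2; b_2 = 25; b_3 = 21; b_4 = 28; b_5 = 23; b_6 = 10; b_7 = 11; b_8 = 2.
Since b_8 = b_1 = 2, the sequence is periodic with period 7.
So b_{935} = b_{1 + ((935-1) mod 7)} = b_4 = 28.

28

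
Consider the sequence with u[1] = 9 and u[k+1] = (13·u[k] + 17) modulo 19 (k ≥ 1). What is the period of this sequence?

18

Computing terms: u[1] = 9; u[2] = 1; u[3] = 11; u[4] = 8; u[5] = 7; u[6] = 13; u[7] = 15; u[8] = 3; u[9] = 18; u[10] = 4; u[11] = 12; u[12] = 2; u[13] = 5; u[14] = 6; u[15] = 0; u[16] = 17; u[17] = 10; u[18] = 14; u[19] = 9.
The sequence repeats with period 18.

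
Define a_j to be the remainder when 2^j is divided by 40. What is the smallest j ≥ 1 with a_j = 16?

4

Computing terms: a_0 = 1, a_1 = 2, a_2 = 4, a_3 = 8, a_4 = 16, a_5 = 32, a_6 = 24, a_7 = 8.
Since a_7 = a_3 = 8, the sequence is eventually periodic: after a pre-period of length 3 it cycles with period 4.
The value 16 first appears (with j ≥ 1) at a_4.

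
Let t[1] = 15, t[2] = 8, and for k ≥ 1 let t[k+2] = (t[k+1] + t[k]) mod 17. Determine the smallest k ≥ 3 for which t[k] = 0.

Listing terms: t[1] = 15, t[2] = 8, t[3] = 6, t[4] = 14, t[5] = 3, t[6] = 0, t[7] = 3, t[8] = 3, t[9] = 6, t[10] = 9, t[11] = 15, t[12] = 7, t[13] = 5, t[14] = 12, t[15] = 0, t[16] = 12, t[17] = 12, t[18] = 7, t[19] = 2, t[20] = 9, t[21] = 11, t[22] = 3, t[23] = 14, t[24] = 0, t[25] = 14, t[26] = 14, t[27] = 11, t[28] = 8, t[29] = 2, t[30] = 10, t[31] = 12, t[32] = 5, t[33] = 0, t[34] = 5, t[35] = 5, t[36] = 10, t[37] = 15, t[38] = 8.
The sequence repeats with period 36.
The value 0 first appears (with k ≥ 3) at t[6].

6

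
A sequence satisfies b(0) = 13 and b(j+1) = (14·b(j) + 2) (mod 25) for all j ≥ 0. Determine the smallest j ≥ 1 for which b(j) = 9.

Computing terms: b(0) = 13,  b(1) = 9,  b(2) = 3,  b(3) = 19,  b(4) = 18,  b(5) = 4,  b(6) = 8,  b(7) = 14,  b(8) = 23,  b(9) = 24,  b(10) = 13.
The sequence repeats with period 10.
The value 9 first appears (with j ≥ 1) at b(1).

1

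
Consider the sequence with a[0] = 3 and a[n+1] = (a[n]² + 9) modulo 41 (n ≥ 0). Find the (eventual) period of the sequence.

Computing terms: a[0] = 3,  a[1] = 18,  a[2] = 5,  a[3] = 34,  a[4] = 17,  a[5] = 11,  a[6] = 7,  a[7] = 17.
Since a[7] = a[4] = 17, the sequence is eventually periodic: after a pre-period of length 4 it cycles with period 3.

3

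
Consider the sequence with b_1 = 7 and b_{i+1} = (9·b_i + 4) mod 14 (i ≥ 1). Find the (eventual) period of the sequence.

Computing terms: b_1 = 7; b_2 = 11; b_3 = 5; b_4 = 7.
Since b_4 = b_1 = 7, the sequence is periodic with period 3.

3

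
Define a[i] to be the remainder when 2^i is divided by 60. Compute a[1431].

Listing terms: a[1] = 2; a[2] = 4; a[3] = 8; a[4] = 16; a[5] = 32; a[6] = 4.
Since a[6] = a[2] = 4, the sequence is eventually periodic: after a pre-period of length 1 it cycles with period 4.
For i ≥ 2, a[i] depends only on (i - 2) mod 4. (1431 - 2) mod 4 = 1, so a[1431] = a[3] = 8.

8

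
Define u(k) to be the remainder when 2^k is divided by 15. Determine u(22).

4

u(0) = 1,  u(1) = 2,  u(2) = 4,  u(3) = 8,  u(4) = 1.
Since u(4) = u(0) = 1, the sequence is periodic with period 4.
(22 - 0) mod 4 = 2, so u(22) = u(2) = 4.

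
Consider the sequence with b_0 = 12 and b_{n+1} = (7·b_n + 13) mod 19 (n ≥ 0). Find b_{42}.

12

Computing terms: b_0 = 12,  b_1 = 2,  b_2 = 8,  b_3 = 12.
The sequence repeats with period 3.
So b_{42} = b_{0 + ((42-0) mod 3)} = b_0 = 12.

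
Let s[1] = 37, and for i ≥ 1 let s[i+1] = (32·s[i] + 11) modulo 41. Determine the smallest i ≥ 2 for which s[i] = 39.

Computing terms: s[1] = 37; s[2] = 6; s[3] = 39; s[4] = 29; s[5] = 37.
The sequence repeats with period 4.
The value 39 first appears (with i ≥ 2) at s[3].

3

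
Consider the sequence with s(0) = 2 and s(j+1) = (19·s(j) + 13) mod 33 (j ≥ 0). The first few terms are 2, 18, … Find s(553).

Computing terms: s(0) = 2,  s(1) = 18,  s(2) = 25,  s(3) = 26,  s(4) = 12,  s(5) = 10,  s(6) = 5,  s(7) = 9,  s(8) = 19,  s(9) = 11,  s(10) = 24,  s(11) = 7,  s(12) = 14,  s(13) = 15,  s(14) = 1,  s(15) = 32,  s(16) = 27,  s(17) = 31,  s(18) = 8,  s(19) = 0,  s(20) = 13,  s(21) = 29,  s(22) = 3,  s(23) = 4,  s(24) = 23,  s(25) = 21,  s(26) = 16,  s(27) = 20,  s(28) = 30,  s(29) = 22,  s(30) = 2.
The sequence repeats with period 30.
So s(553) = s(0 + ((553-0) mod 30)) = s(13) = 15.

15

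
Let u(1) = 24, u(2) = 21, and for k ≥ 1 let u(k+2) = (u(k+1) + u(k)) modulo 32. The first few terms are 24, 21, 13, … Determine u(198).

u(1) = 24,  u(2) = 21,  u(3) = 13,  u(4) = 2,  u(5) = 15,  u(6) = 17,  u(7) = 0,  u(8) = 17,  u(9) = 17,  u(10) = 2,  u(11) = 19,  u(12) = 21,  u(13) = 8,  u(14) = 29,  u(15) = 5,  u(16) = 2,  u(17) = 7,  u(18) = 9,  u(19) = 16,  u(20) = 25,  u(21) = 9,  u(22) = 2,  u(23) = 11,  u(24) = 13,  u(25) = 24,  u(26) = 5,  u(27) = 29,  u(28) = 2,  u(29) = 31,  u(30) = 1,  u(31) = 0,  u(32) = 1,  u(33) = 1,  u(34) = 2,  u(35) = 3,  u(36) = 5,  u(37) = 8,  u(38) = 13,  u(39) = 21,  u(40) = 2,  u(41) = 23,  u(42) = 25,  u(43) = 16,  u(44) = 9,  u(45) = 25,  u(46) = 2,  u(47) = 27,  u(48) = 29,  u(49) = 24,  u(50) = 21.
The sequence repeats with period 48.
So u(198) = u(1 + ((198-1) mod 48)) = u(6) = 17.

17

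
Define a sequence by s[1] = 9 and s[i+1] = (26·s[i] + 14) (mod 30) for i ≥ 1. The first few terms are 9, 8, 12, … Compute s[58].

Listing terms: s[1] = 9,  s[2] = 8,  s[3] = 12,  s[4] = 26,  s[5] = 0,  s[6] = 14,  s[7] = 18,  s[8] = 2,  s[9] = 6,  s[10] = 20,  s[11] = 24,  s[12] = 8.
Since s[12] = s[2] = 8, the sequence is eventually periodic: after a pre-period of length 1 it cycles with period 10.
For i ≥ 2, s[i] depends only on (i - 2) mod 10. (58 - 2) mod 10 = 6, so s[58] = s[8] = 2.

2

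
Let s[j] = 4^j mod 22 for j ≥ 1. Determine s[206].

We have s[1] = 4, s[2] = 16, s[3] = 20, s[4] = 14, s[5] = 12, s[6] = 4.
The sequence repeats with period 5.
(206 - 1) mod 5 = 0, so s[206] = s[1] = 4.

4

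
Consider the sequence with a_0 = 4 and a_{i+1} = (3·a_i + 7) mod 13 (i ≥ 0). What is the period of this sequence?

Listing terms: a_0 = 4,  a_1 = 6,  a_2 = 12,  a_3 = 4.
The sequence repeats with period 3.

3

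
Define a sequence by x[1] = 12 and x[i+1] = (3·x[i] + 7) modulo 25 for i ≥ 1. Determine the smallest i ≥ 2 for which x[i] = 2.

x[1] = 12, x[2] = 18, x[3] = 11, x[4] = 15, x[5] = 2, x[6] = 13, x[7] = 21, x[8] = 20, x[9] = 17, x[10] = 8, x[11] = 6, x[12] = 0, x[13] = 7, x[14] = 3, x[15] = 16, x[16] = 5, x[17] = 22, x[18] = 23, x[19] = 1, x[20] = 10, x[21] = 12.
The sequence repeats with period 20.
The value 2 first appears (with i ≥ 2) at x[5].

5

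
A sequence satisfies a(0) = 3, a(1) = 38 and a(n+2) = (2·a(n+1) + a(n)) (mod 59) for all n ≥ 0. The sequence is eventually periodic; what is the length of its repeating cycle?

40

Listing terms: a(0) = 3,  a(1) = 38,  a(2) = 20,  a(3) = 19,  a(4) = 58,  a(5) = 17,  a(6) = 33,  a(7) = 24,  a(8) = 22,  a(9) = 9,  a(10) = 40,  a(11) = 30,  a(12) = 41,  a(13) = 53,  a(14) = 29,  a(15) = 52,  a(16) = 15,  a(17) = 23,  a(18) = 2,  a(19) = 27,  a(20) = 56,  a(21) = 21,  a(22) = 39,  a(23) = 40,  a(24) = 1,  a(25) = 42,  a(26) = 26,  a(27) = 35,  a(28) = 37,  a(29) = 50,  a(30) = 19,  a(31) = 29,  a(32) = 18,  a(33) = 6,  a(34) = 30,  a(35) = 7,  a(36) = 44,  a(37) = 36,  a(38) = 57,  a(39) = 32,  a(40) = 3,  a(41) = 38.
The sequence repeats with period 40.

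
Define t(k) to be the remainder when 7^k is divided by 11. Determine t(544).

3

Listing terms: t(1) = 7,  t(2) = 5,  t(3) = 2,  t(4) = 3,  t(5) = 10,  t(6) = 4,  t(7) = 6,  t(8) = 9,  t(9) = 8,  t(10) = 1,  t(11) = 7.
The sequence repeats with period 10.
So t(544) = t(1 + ((544-1) mod 10)) = t(4) = 3.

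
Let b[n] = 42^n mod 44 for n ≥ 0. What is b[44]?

16

b[0] = 1,  b[1] = 42,  b[2] = 4,  b[3] = 36,  b[4] = 16,  b[5] = 12,  b[6] = 20,  b[7] = 4.
Since b[7] = b[2] = 4, the sequence is eventually periodic: after a pre-period of length 2 it cycles with period 5.
For n ≥ 2, b[n] depends only on (n - 2) mod 5. (44 - 2) mod 5 = 2, so b[44] = b[4] = 16.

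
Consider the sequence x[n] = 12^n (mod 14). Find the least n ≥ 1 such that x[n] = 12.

1

Computing terms: x[0] = 1, x[1] = 12, x[2] = 4, x[3] = 6, x[4] = 2, x[5] = 10, x[6] = 8, x[7] = 12.
Since x[7] = x[1] = 12, the sequence is eventually periodic: after a pre-period of length 1 it cycles with period 6.
The value 12 first appears (with n ≥ 1) at x[1].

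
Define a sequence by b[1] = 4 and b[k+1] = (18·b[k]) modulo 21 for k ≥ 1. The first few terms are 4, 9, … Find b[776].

We have b[1] = 4; b[2] = 9; b[3] = 15; b[4] = 18; b[5] = 9.
Since b[5] = b[2] = 9, the sequence is eventually periodic: after a pre-period of length 1 it cycles with period 3.
For k ≥ 2, b[k] depends only on (k - 2) mod 3. (776 - 2) mod 3 = 0, so b[776] = b[2] = 9.

9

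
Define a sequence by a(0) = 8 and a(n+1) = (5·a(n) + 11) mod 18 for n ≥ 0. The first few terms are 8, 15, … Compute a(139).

We have a(0) = 8, a(1) = 15, a(2) = 14, a(3) = 9, a(4) = 2, a(5) = 3, a(6) = 8.
Since a(6) = a(0) = 8, the sequence is periodic with period 6.
So a(139) = a(0 + ((139-0) mod 6)) = a(1) = 15.

15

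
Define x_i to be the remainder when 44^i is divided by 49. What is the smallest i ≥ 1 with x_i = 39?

Computing terms: x_0 = 1; x_1 = 44; x_2 = 25; x_3 = 22; x_4 = 37; x_5 = 11; x_6 = 43; x_7 = 30; x_8 = 46; x_9 = 15; x_{10} = 23; x_{11} = 32; x_{12} = 36; x_{13} = 16; x_{14} = 18; x_{15} = 8; x_{16} = 9; x_{17} = 4; x_{18} = 29; x_{19} = 2; x_{20} = 39; x_{21} = 1.
Since x_{21} = x_0 = 1, the sequence is periodic with period 21.
The value 39 first appears (with i ≥ 1) at x_{20}.

20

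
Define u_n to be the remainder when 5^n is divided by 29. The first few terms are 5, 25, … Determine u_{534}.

Listing terms: u_1 = 5; u_2 = 25; u_3 = 9; u_4 = 16; u_5 = 22; u_6 = 23; u_7 = 28; u_8 = 24; u_9 = 4; u_{10} = 20; u_{11} = 13; u_{12} = 7; u_{13} = 6; u_{14} = 1; u_{15} = 5.
The sequence repeats with period 14.
(534 - 1) mod 14 = 1, so u_{534} = u_2 = 25.

25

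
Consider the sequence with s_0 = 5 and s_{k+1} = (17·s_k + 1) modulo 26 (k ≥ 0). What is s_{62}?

s_0 = 5; s_1 = 8; s_2 = 7; s_3 = 16; s_4 = 13; s_5 = 14; s_6 = 5.
Since s_6 = s_0 = 5, the sequence is periodic with period 6.
(62 - 0) mod 6 = 2, so s_{62} = s_2 = 7.

7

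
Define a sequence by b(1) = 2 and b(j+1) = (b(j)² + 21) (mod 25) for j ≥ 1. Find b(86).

15

b(1) = 2,  b(2) = 0,  b(3) = 21,  b(4) = 12,  b(5) = 15,  b(6) = 21.
Since b(6) = b(3) = 21, the sequence is eventually periodic: after a pre-period of length 2 it cycles with period 3.
For j ≥ 3, b(j) depends only on (j - 3) mod 3. (86 - 3) mod 3 = 2, so b(86) = b(5) = 15.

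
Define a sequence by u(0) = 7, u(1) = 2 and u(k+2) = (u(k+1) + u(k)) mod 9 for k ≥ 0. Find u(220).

2

Computing terms: u(0) = 7, u(1) = 2, u(2) = 0, u(3) = 2, u(4) = 2, u(5) = 4, u(6) = 6, u(7) = 1, u(8) = 7, u(9) = 8, u(10) = 6, u(11) = 5, u(12) = 2, u(13) = 7, u(14) = 0, u(15) = 7, u(16) = 7, u(17) = 5, u(18) = 3, u(19) = 8, u(20) = 2, u(21) = 1, u(22) = 3, u(23) = 4, u(24) = 7, u(25) = 2.
Since (u(24), u(25)) = (u(0), u(1)) = (7, 2) (two consecutive terms determine the rest), the sequence is periodic with period 24.
(220 - 0) mod 24 = 4, so u(220) = u(4) = 2.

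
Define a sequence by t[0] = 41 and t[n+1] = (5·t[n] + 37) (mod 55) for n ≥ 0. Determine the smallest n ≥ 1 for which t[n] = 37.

Listing terms: t[0] = 41, t[1] = 22, t[2] = 37, t[3] = 2, t[4] = 47, t[5] = 52, t[6] = 22.
Since t[6] = t[1] = 22, the sequence is eventually periodic: after a pre-period of length 1 it cycles with period 5.
The value 37 first appears (with n ≥ 1) at t[2].

2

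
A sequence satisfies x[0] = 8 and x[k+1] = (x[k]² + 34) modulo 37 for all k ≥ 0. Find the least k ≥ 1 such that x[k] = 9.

5

We have x[0] = 8,  x[1] = 24,  x[2] = 18,  x[3] = 25,  x[4] = 30,  x[5] = 9,  x[6] = 4,  x[7] = 13,  x[8] = 18.
Since x[8] = x[2] = 18, the sequence is eventually periodic: after a pre-period of length 2 it cycles with period 6.
The value 9 first appears (with k ≥ 1) at x[5].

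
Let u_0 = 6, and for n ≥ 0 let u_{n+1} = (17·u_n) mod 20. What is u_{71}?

18

We have u_0 = 6; u_1 = 2; u_2 = 14; u_3 = 18; u_4 = 6.
Since u_4 = u_0 = 6, the sequence is periodic with period 4.
So u_{71} = u_{0 + ((71-0) mod 4)} = u_3 = 18.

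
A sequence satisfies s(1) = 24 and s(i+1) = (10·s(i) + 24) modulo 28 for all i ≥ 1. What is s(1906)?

Computing terms: s(1) = 24; s(2) = 12; s(3) = 4; s(4) = 8; s(5) = 20; s(6) = 0; s(7) = 24.
Since s(7) = s(1) = 24, the sequence is periodic with period 6.
So s(1906) = s(1 + ((1906-1) mod 6)) = s(4) = 8.

8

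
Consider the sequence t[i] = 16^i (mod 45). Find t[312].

Computing terms: t[1] = 16, t[2] = 31, t[3] = 1, t[4] = 16.
The sequence repeats with period 3.
(312 - 1) mod 3 = 2, so t[312] = t[3] = 1.

1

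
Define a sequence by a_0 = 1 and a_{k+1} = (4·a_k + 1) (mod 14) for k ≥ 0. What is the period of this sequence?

3

Listing terms: a_0 = 1, a_1 = 5, a_2 = 7, a_3 = 1.
The sequence repeats with period 3.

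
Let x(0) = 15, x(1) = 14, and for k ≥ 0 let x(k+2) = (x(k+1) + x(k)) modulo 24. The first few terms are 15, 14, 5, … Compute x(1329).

23

Listing terms: x(0) = 15, x(1) = 14, x(2) = 5, x(3) = 19, x(4) = 0, x(5) = 19, x(6) = 19, x(7) = 14, x(8) = 9, x(9) = 23, x(10) = 8, x(11) = 7, x(12) = 15, x(13) = 22, x(14) = 13, x(15) = 11, x(16) = 0, x(17) = 11, x(18) = 11, x(19) = 22, x(20) = 9, x(21) = 7, x(22) = 16, x(23) = 23, x(24) = 15, x(25) = 14.
The sequence repeats with period 24.
So x(1329) = x(0 + ((1329-0) mod 24)) = x(9) = 23.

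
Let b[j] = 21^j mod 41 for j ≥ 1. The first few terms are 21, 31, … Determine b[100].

1

We have b[1] = 21, b[2] = 31, b[3] = 36, b[4] = 18, b[5] = 9, b[6] = 25, b[7] = 33, b[8] = 37, b[9] = 39, b[10] = 40, b[11] = 20, b[12] = 10, b[13] = 5, b[14] = 23, b[15] = 32, b[16] = 16, b[17] = 8, b[18] = 4, b[19] = 2, b[20] = 1, b[21] = 21.
The sequence repeats with period 20.
So b[100] = b[1 + ((100-1) mod 20)] = b[20] = 1.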